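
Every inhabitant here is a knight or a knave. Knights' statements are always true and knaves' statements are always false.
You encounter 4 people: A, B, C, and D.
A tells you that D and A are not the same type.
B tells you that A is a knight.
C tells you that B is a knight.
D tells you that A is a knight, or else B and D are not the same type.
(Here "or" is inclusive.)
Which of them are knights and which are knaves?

A is a knave, B is a knave, C is a knave, and D is a knave.

As a knave, A's statement "D and A are not the same type" should be False; it is.
B is a knave, and the claim "A is a knight" is indeed False.
C is a knave, and the claim "B is a knight" is indeed False.
As a knave, D's statement "A is a knight, or else B and D are not the same type" should be False; it is.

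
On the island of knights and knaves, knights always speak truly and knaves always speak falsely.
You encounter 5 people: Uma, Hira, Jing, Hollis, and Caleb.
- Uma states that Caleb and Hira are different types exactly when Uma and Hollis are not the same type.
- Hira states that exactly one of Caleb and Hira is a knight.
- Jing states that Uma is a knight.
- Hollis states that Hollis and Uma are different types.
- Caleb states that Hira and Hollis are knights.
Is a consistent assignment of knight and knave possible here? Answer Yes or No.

Yes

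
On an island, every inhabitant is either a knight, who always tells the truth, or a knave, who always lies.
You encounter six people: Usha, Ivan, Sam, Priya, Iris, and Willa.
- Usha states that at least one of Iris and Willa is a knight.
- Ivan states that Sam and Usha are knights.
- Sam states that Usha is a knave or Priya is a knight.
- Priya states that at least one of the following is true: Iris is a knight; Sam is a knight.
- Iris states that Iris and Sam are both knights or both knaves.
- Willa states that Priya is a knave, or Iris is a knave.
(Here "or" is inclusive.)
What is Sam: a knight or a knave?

Consistent assignments: {Usha=knight, Ivan=knight, Sam=knight, Priya=knight, Iris=knight, Willa=knave}; {Usha=knight, Ivan=knight, Sam=knight, Priya=knight, Iris=knave, Willa=knight}
In every consistent assignment, Sam is a knight.

Sam is a knight.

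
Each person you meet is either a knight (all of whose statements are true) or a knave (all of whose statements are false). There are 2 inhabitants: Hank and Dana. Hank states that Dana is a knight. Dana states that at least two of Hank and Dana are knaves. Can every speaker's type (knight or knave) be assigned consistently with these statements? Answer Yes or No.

No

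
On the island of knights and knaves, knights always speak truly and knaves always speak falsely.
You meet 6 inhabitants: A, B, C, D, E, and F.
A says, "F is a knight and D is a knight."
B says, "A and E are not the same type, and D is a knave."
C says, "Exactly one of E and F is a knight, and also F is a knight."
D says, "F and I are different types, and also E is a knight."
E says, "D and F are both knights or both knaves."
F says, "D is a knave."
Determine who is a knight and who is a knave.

A is a knave, and the claim "F is a knight and D is a knight" is indeed false.
B is a knave, so "A and E are not the same type, and D is a knave" must be false — and it is.
C is a knight, so "exactly one of E and F is a knight, and also F is a knight" must be true — and it is.
D is a knave, and the claim "F and I are different types, and also E is a knight" is indeed false.
E is a knave, and the claim "D and F are both knights or both knaves" is indeed false.
F (knight): "D is a knave" — true. ✓

A is a knave, B is a knave, C is a knight, D is a knave, E is a knave, and F is a knight.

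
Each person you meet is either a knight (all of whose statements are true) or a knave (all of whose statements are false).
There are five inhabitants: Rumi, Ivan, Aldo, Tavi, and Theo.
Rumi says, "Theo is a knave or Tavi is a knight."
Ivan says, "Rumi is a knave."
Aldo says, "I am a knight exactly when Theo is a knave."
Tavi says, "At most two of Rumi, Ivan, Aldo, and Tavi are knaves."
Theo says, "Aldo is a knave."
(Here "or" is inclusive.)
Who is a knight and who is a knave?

Suppose Rumi is a knave. Then Rumi's statement "Theo is a knave or Tavi is a knight" would have to be false. Checking the 16 ways to assign the others, none is consistent with every speaker.
(For instance, with Ivan=knave, Aldo=knight, Tavi=knight, Theo=knave, Rumi's claim "Theo is a knave or Tavi is a knight" comes out true where it would need to be false.)
So Rumi must be a knight, making "Theo is a knave or Tavi is a knight" true. Taking Rumi=knight, Ivan=knave, Aldo=knight, Tavi=knight, Theo=knave, each remaining statement checks out:
  Ivan (knave): "Rumi is a knave" — false. ✓
  Aldo (knight): "I am a knight exactly when Theo is a knave" — true. ✓
  Tavi (knight): "at most two of Rumi, Ivan, Aldo, and Tavi are knaves" — true. ✓
  Theo (knave): "Aldo is a knave" — false. ✓
This is the unique consistent assignment.

Rumi is a knight, Ivan is a knave, Aldo is a knight, Tavi is a knight, and Theo is a knave.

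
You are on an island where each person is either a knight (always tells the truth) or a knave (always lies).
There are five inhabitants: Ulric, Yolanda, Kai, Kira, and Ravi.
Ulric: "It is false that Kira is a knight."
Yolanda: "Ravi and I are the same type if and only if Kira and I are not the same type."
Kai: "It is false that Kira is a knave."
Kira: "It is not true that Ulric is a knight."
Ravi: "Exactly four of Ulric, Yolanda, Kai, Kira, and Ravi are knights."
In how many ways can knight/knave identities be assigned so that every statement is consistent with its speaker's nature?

2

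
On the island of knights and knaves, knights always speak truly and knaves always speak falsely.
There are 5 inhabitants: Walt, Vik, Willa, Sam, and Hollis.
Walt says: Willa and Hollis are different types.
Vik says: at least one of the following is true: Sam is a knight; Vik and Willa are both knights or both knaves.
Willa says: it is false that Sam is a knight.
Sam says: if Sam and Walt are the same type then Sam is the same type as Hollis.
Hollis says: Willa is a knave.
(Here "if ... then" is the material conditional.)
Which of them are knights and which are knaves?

Walt is a knight, so "Willa and Hollis are different types" must be True — and it is.
Vik is a knight; "at least one of the following is true: Sam is a knight; Vik and Willa are both knights or both knaves" is True, as required.
Willa is a knave, so "it is false that Sam is a knight" must be false — and it is.
Sam is a knight, and the claim "if Sam and Walt are the same type then Sam is the same type as Hollis" is indeed True.
Hollis (knight): "Willa is a knave" — True. ✓

Walt is a knight, Vik is a knight, Willa is a knave, Sam is a knight, and Hollis is a knight.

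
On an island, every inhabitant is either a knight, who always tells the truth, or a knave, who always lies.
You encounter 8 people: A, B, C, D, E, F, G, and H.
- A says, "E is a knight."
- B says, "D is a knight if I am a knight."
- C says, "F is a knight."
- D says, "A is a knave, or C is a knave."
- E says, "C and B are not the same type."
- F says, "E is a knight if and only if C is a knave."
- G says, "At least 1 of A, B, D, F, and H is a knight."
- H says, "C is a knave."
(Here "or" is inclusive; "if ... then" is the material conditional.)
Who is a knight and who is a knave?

A is a knave; "E is a knight" is false, as required.
Since B is a knight, "D is a knight if I am a knight" needs to be true, which holds.
C (knight): "F is a knight" — true. ✓
D is a knight, and the claim "A is a knave, or C is a knave" is indeed true.
As a knave, E's statement "C and B are not the same type" should be false; it is.
F is a knight, so "E is a knight if and only if C is a knave" must be true — and it is.
G is a knight; "at least 1 of A, B, D, F, and H is a knight" is true, as required.
H is a knave, so "C is a knave" must be false — and it is.

A is a knave, B is a knight, C is a knight, D is a knight, E is a knave, F is a knight, G is a knight, and H is a knave.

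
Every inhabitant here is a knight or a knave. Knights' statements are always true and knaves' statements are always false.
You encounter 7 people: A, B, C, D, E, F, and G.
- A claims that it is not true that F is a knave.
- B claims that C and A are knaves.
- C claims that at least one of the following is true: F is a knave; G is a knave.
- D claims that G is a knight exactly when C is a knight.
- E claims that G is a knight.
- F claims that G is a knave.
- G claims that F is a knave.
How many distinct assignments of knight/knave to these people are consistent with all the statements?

2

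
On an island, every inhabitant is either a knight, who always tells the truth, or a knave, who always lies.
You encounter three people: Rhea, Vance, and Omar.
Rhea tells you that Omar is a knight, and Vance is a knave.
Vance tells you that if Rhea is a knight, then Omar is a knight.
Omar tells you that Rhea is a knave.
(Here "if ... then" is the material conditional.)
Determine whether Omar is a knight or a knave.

Omar is a knight.

Consistent assignments: {Rhea=knave, Vance=knight, Omar=knight}
In every consistent assignment, Omar is a knight.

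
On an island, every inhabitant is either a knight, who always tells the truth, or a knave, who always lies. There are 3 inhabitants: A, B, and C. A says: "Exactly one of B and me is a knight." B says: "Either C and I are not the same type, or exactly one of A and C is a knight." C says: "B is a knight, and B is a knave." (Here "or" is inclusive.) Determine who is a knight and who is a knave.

A is a knave, so "exactly one of B and me is a knight" must be false — and it is.
B is a knave; "either C and I are not the same type, or exactly one of A and C is a knight" is false, as required.
As a knave, C's statement "B is a knight, and B is a knave" should be false; it is.

A is a knave, B is a knave, and C is a knave.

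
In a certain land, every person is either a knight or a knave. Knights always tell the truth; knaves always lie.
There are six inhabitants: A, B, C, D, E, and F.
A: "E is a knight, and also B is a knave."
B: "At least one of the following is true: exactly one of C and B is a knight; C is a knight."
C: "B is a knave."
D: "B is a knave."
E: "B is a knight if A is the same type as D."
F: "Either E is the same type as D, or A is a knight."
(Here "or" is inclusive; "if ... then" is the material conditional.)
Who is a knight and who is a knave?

A is a knave, B is a knight, C is a knave, D is a knave, E is a knight, and F is a knave.

A is a knave, and the claim "E is a knight, and also B is a knave" is indeed false.
B (knight): "at least one of the following is true: exactly one of C and B is a knight; C is a knight" — True. ✓
C (knave): "B is a knave" — false. ✓
As a knave, D's statement "B is a knave" should be false; it is.
E is a knight; "B is a knight if A is the same type as D" is True, as required.
As a knave, F's statement "either E is the same type as D, or A is a knight" should be false; it is.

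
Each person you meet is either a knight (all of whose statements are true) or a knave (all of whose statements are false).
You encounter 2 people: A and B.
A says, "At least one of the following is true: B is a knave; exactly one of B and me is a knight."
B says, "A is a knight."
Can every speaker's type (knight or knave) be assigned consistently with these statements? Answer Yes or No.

No

Checking all 4 assignments, each has at least one speaker whose statement's truth value contradicts their type.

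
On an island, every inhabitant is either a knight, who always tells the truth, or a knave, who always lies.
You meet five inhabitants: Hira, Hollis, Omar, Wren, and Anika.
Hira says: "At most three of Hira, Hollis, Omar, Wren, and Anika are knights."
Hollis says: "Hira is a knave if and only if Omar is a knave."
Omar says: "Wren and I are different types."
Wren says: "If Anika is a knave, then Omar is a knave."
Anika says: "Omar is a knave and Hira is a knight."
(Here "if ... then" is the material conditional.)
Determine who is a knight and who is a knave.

Hira is a knight, Hollis is a knight, Omar is a knight, Wren is a knave, and Anika is a knave.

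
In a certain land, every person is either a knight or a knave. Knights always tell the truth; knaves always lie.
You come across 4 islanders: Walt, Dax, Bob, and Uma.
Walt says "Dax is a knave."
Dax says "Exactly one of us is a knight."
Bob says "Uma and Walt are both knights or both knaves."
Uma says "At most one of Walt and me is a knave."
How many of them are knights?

The unique consistent assignment is Walt=knight, Dax=knave, Bob=knight, Uma=knight.
That has 3 knights.

3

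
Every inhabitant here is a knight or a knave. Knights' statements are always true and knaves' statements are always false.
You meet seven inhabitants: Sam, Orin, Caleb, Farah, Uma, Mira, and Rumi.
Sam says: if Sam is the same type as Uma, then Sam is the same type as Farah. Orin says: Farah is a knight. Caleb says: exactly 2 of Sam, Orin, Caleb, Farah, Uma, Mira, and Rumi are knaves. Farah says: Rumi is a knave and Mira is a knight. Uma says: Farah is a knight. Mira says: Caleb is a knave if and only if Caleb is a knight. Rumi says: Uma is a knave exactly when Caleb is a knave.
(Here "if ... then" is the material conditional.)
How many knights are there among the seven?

2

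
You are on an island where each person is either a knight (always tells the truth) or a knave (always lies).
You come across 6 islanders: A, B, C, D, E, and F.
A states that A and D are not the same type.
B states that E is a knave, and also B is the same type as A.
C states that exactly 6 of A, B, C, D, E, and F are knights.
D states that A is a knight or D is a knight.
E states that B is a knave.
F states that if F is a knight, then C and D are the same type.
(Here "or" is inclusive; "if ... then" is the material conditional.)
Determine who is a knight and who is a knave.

As a knave, A's statement "A and D are not the same type" should be false; it is.
B is a knave, so "E is a knave, and also B is the same type as A" must be false — and it is.
C (knave): "exactly 6 of A, B, C, D, E, and F are knights" — false. ✓
As a knave, D's statement "A is a knight or D is a knight" should be false; it is.
Since E is a knight, "B is a knave" needs to be True, which holds.
F (knight): "if F is a knight, then C and D are the same type" — True. ✓

A is a knave, B is a knave, C is a knave, D is a knave, E is a knight, and F is a knight.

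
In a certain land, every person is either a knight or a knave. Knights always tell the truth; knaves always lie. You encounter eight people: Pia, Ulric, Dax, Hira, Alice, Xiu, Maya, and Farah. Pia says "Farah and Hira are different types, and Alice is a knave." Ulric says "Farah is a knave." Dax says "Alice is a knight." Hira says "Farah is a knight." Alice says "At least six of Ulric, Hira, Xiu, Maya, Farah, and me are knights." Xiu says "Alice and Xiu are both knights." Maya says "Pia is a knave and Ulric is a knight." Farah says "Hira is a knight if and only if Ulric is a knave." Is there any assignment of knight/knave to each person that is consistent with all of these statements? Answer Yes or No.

One consistent assignment: Pia=knave, Ulric=knave, Dax=knave, Hira=knight, Alice=knave, Xiu=knave, Maya=knave, Farah=knight.

Yes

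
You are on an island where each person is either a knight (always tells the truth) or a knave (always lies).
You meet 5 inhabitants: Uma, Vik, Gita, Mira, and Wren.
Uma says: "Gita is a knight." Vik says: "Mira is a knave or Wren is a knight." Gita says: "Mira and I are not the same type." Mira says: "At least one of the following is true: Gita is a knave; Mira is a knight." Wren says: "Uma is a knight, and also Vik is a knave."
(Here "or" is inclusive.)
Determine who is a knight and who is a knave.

Knights: Uma, Vik, and Gita. Knaves: Mira and Wren.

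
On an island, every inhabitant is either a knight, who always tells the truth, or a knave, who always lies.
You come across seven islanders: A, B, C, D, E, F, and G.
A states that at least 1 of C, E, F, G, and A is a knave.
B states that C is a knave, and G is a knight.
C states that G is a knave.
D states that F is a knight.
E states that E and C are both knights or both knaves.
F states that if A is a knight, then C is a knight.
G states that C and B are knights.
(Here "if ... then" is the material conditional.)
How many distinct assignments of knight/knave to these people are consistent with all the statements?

2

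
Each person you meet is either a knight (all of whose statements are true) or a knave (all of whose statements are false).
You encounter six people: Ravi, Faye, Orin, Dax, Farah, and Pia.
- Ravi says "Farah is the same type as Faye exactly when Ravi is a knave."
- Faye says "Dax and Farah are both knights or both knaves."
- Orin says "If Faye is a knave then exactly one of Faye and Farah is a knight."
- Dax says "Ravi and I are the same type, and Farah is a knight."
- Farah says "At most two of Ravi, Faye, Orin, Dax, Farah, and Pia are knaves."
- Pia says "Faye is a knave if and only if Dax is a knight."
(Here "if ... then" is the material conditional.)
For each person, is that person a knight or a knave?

Ravi is a knave; "Farah is the same type as Faye exactly when Ravi is a knave" is False, as required.
Faye is a knight; "Dax and Farah are both knights or both knaves" is true, as required.
Orin is a knight; "if Faye is a knave then exactly one of Faye and Farah is a knight" is true, as required.
Dax is a knave, and the claim "Ravi and I are the same type, and Farah is a knight" is indeed False.
As a knave, Farah's statement "at most two of Ravi, Faye, Orin, Dax, Farah, and Pia are knaves" should be False; it is.
Pia is a knight; "Faye is a knave if and only if Dax is a knight" is true, as required.

Knights: Faye, Orin, and Pia. Knaves: Ravi, Dax, and Farah.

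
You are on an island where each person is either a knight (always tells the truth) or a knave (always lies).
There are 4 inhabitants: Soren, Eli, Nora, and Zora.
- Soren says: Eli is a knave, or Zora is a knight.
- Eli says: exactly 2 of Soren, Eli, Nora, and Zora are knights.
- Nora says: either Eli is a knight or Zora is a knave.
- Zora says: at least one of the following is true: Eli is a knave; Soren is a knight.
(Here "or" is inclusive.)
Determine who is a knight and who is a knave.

Soren is a knave, Eli is a knight, Nora is a knight, and Zora is a knave.

Soren is a knave, so "Eli is a knave, or Zora is a knight" must be False — and it is.
Eli is a knight, and the claim "exactly 2 of Soren, Eli, Nora, and Zora are knights" is indeed true.
Nora (knight): "either Eli is a knight or Zora is a knave" — true. ✓
Zora is a knave, and the claim "at least one of the following is true: Eli is a knave; Soren is a knight" is indeed False.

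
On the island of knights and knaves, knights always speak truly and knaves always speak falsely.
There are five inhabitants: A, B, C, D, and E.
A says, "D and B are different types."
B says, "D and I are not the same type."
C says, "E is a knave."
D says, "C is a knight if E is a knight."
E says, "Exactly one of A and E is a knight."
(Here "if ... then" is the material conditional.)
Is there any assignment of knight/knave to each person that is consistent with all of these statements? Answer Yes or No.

Yes

One consistent assignment: A=knave, B=knave, C=knave, D=knave, E=knight.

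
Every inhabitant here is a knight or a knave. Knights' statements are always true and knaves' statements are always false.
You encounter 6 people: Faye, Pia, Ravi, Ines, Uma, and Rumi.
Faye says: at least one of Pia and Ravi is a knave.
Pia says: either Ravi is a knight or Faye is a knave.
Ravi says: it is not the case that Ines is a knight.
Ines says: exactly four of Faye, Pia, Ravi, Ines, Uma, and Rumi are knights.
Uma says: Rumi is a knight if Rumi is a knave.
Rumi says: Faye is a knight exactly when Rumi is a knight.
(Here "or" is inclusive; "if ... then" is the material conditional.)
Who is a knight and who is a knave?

Faye is a knight, and the claim "at least one of Pia and Ravi is a knave" is indeed true.
Pia is a knave, so "either Ravi is a knight or Faye is a knave" must be False — and it is.
Since Ravi is a knave, "it is not the case that Ines is a knight" needs to be False, which holds.
Ines is a knight, and the claim "exactly four of Faye, Pia, Ravi, Ines, Uma, and Rumi are knights" is indeed true.
As a knight, Uma's statement "Rumi is a knight if Rumi is a knave" should be true; it is.
Rumi is a knight; "Faye is a knight exactly when Rumi is a knight" is true, as required.

Faye is a knight, Pia is a knave, Ravi is a knave, Ines is a knight, Uma is a knight, and Rumi is a knight.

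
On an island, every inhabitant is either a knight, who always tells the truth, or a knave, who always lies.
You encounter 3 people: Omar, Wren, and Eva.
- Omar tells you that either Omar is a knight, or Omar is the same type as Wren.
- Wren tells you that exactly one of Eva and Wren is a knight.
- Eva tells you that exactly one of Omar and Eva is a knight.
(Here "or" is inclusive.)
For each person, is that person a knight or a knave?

Omar is a knave; "either Omar is a knight, or Omar is the same type as Wren" is False, as required.
Since Wren is a knight, "exactly one of Eva and Wren is a knight" needs to be True, which holds.
Eva (knave): "exactly one of Omar and Eva is a knight" — False. ✓

Omar is a knave, Wren is a knight, and Eva is a knave.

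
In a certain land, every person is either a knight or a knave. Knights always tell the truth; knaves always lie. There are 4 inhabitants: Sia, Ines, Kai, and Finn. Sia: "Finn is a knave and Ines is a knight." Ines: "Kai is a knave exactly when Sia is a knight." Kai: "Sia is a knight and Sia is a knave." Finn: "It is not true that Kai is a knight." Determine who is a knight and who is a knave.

Knights: Finn. Knaves: Sia, Ines, and Kai.

Sia is a knave, so "Finn is a knave and Ines is a knight" must be false — and it is.
Ines (knave): "Kai is a knave exactly when Sia is a knight" — false. ✓
Kai (knave): "Sia is a knight and Sia is a knave" — false. ✓
Finn is a knight, so "it is not true that Kai is a knight" must be True — and it is.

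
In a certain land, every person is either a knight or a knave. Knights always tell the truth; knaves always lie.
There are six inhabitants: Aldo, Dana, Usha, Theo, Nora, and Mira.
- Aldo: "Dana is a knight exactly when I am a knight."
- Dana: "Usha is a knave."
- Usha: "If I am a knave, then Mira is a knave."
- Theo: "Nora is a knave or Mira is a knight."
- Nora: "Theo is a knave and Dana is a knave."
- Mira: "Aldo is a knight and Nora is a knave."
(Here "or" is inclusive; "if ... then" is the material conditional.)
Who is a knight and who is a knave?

Knights: Aldo, Dana, Theo, and Mira. Knaves: Usha and Nora.

Aldo is a knight, and the claim "Dana is a knight exactly when I am a knight" is indeed True.
Dana (knight): "Usha is a knave" — True. ✓
As a knave, Usha's statement "if I am a knave, then Mira is a knave" should be False; it is.
Theo is a knight; "Nora is a knave or Mira is a knight" is True, as required.
Nora is a knave, so "Theo is a knave and Dana is a knave" must be False — and it is.
As a knight, Mira's statement "Aldo is a knight and Nora is a knave" should be True; it is.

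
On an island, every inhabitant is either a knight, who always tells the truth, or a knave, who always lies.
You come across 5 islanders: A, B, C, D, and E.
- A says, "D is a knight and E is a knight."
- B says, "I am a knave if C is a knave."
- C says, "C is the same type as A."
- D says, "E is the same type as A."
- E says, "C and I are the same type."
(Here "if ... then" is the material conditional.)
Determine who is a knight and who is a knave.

Knights: A, B, C, D, and E. Knaves: none.

Since A is a knight, "D is a knight and E is a knight" needs to be true, which holds.
As a knight, B's statement "I am a knave if C is a knave" should be true; it is.
C (knight): "C is the same type as A" — true. ✓
D (knight): "E is the same type as A" — true. ✓
Since E is a knight, "C and I are the same type" needs to be true, which holds.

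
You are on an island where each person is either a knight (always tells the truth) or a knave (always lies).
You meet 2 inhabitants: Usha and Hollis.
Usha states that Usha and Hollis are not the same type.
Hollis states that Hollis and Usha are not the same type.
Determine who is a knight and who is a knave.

Usha is a knave and Hollis is a knave.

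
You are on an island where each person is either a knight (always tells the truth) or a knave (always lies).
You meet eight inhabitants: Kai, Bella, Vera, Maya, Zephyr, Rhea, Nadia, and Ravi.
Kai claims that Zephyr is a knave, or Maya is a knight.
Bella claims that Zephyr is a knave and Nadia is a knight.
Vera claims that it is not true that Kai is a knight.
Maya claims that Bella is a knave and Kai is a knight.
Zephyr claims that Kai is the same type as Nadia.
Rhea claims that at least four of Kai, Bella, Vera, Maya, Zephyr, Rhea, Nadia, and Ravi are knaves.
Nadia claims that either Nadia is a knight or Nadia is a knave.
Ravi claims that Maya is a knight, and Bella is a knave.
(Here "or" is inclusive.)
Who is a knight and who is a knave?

Knights: Kai, Maya, Zephyr, Nadia, and Ravi. Knaves: Bella, Vera, and Rhea.

As a knight, Kai's statement "Zephyr is a knave, or Maya is a knight" should be true; it is.
Bella (knave): "Zephyr is a knave and Nadia is a knight" — false. ✓
Vera is a knave, and the claim "it is not true that Kai is a knight" is indeed false.
As a knight, Maya's statement "Bella is a knave and Kai is a knight" should be true; it is.
Zephyr is a knight; "Kai is the same type as Nadia" is true, as required.
As a knave, Rhea's statement "at least four of Kai, Bella, Vera, Maya, Zephyr, Rhea, Nadia, and Ravi are knaves" should be false; it is.
Nadia is a knight; "either Nadia is a knight or Nadia is a knave" is true, as required.
Ravi is a knight, so "Maya is a knight, and Bella is a knave" must be true — and it is.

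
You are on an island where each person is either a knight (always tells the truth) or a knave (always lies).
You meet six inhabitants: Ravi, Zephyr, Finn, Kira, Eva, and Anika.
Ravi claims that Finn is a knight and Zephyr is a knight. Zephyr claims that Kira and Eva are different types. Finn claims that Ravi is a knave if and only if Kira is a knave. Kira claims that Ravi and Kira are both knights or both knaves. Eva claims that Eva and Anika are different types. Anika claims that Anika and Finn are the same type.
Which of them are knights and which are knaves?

Knights: Ravi, Zephyr, Finn, and Kira. Knaves: Eva and Anika.

Ravi (knight): "Finn is a knight and Zephyr is a knight" — True. ✓
Zephyr is a knight, and the claim "Kira and Eva are different types" is indeed True.
Finn is a knight, so "Ravi is a knave if and only if Kira is a knave" must be True — and it is.
As a knight, Kira's statement "Ravi and Kira are both knights or both knaves" should be True; it is.
Eva (knave): "Eva and Anika are different types" — false. ✓
Anika is a knave, and the claim "Anika and Finn are the same type" is indeed false.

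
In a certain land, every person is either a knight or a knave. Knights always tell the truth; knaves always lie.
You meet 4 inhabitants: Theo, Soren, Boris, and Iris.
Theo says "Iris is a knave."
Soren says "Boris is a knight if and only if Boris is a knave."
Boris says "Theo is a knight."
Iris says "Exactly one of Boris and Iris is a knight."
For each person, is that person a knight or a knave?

As a knave, Theo's statement "Iris is a knave" should be False; it is.
Soren is a knave, and the claim "Boris is a knight if and only if Boris is a knave" is indeed False.
Since Boris is a knave, "Theo is a knight" needs to be False, which holds.
Iris (knight): "exactly one of Boris and Iris is a knight" — true. ✓

Theo is a knave, Soren is a knave, Boris is a knave, and Iris is a knight.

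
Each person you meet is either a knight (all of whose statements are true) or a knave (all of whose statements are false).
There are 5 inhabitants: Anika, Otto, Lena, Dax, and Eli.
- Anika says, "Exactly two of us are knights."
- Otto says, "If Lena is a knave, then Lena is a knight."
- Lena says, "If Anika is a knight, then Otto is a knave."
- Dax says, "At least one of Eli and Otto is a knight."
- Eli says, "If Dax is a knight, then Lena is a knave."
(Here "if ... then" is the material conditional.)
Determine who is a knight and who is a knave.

Suppose Anika is a knight. Then Anika's statement "exactly two of us are knights" would have to be true. Checking the 16 ways to assign the others, none is consistent with every speaker.
(For instance, with Otto=knight, Lena=knight, Dax=knight, Eli=knave, Anika's claim "exactly two of us are knights" comes out false where it would need to be true.)
So Anika must be a knave, making "exactly two of us are knights" false. Taking Anika=knave, Otto=knight, Lena=knight, Dax=knight, Eli=knave, each remaining statement checks out:
  Otto (knight): "if Lena is a knave, then Lena is a knight" — true. ✓
  Lena (knight): "if Anika is a knight, then Otto is a knave" — true. ✓
  Dax (knight): "at least one of Eli and Otto is a knight" — true. ✓
  Eli (knave): "if Dax is a knight, then Lena is a knave" — false. ✓
This is the unique consistent assignment.

Anika is a knave, Otto is a knight, Lena is a knight, Dax is a knight, and Eli is a knave.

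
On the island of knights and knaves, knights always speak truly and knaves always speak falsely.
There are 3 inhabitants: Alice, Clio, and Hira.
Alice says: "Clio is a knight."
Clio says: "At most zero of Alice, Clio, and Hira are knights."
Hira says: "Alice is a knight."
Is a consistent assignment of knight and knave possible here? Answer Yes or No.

No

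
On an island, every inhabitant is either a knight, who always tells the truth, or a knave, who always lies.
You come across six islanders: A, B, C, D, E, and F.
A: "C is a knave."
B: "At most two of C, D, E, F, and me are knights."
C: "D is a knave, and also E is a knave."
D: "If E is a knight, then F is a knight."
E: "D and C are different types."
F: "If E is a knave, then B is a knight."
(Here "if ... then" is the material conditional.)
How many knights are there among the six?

4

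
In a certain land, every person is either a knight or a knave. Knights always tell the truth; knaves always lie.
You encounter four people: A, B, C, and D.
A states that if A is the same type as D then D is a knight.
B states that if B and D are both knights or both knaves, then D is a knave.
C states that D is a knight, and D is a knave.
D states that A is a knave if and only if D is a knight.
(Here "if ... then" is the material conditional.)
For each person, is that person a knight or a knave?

A is a knave, B is a knight, C is a knave, and D is a knave.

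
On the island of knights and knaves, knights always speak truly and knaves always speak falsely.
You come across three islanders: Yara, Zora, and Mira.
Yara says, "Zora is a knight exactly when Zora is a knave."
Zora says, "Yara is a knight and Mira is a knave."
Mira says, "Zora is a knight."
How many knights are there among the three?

0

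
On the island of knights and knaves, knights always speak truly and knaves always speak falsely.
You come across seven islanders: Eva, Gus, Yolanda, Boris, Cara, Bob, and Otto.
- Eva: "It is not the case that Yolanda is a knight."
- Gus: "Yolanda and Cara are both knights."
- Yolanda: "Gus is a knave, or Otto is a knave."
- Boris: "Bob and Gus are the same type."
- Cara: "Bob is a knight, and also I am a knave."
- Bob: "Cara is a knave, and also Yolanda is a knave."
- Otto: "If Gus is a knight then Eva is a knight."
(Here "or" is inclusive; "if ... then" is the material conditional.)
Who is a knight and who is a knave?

Eva is a knave, Gus is a knave, Yolanda is a knight, Boris is a knight, Cara is a knave, Bob is a knave, and Otto is a knight.

Eva is a knave; "it is not the case that Yolanda is a knight" is false, as required.
Gus is a knave; "Yolanda and Cara are both knights" is false, as required.
Yolanda is a knight, so "Gus is a knave, or Otto is a knave" must be true — and it is.
As a knight, Boris's statement "Bob and Gus are the same type" should be true; it is.
Cara is a knave, and the claim "Bob is a knight, and also I am a knave" is indeed false.
Bob is a knave; "Cara is a knave, and also Yolanda is a knave" is false, as required.
Since Otto is a knight, "if Gus is a knight then Eva is a knight" needs to be true, which holds.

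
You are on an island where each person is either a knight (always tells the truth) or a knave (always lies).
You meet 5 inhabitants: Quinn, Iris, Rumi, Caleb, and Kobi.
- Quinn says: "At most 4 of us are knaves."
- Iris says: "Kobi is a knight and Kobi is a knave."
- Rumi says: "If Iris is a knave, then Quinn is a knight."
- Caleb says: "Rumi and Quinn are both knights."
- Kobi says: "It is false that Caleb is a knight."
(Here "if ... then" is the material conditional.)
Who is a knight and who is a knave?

Knights: Quinn, Rumi, and Caleb. Knaves: Iris and Kobi.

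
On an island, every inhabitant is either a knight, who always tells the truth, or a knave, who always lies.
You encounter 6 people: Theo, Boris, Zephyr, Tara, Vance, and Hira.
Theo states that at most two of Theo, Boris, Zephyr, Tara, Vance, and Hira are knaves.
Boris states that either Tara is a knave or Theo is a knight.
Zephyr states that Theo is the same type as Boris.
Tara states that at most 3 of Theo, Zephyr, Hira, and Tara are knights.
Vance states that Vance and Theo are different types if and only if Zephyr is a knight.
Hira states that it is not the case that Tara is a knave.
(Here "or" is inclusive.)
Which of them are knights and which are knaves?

Theo is a knave, Boris is a knave, Zephyr is a knight, Tara is a knight, Vance is a knave, and Hira is a knight.

Theo is a knave, and the claim "at most two of Theo, Boris, Zephyr, Tara, Vance, and Hira are knaves" is indeed False.
As a knave, Boris's statement "either Tara is a knave or Theo is a knight" should be False; it is.
Zephyr (knight): "Theo is the same type as Boris" — True. ✓
Tara is a knight; "at most 3 of Theo, Zephyr, Hira, and Tara are knights" is True, as required.
Vance (knave): "Vance and Theo are different types if and only if Zephyr is a knight" — False. ✓
Hira is a knight, and the claim "it is not the case that Tara is a knave" is indeed True.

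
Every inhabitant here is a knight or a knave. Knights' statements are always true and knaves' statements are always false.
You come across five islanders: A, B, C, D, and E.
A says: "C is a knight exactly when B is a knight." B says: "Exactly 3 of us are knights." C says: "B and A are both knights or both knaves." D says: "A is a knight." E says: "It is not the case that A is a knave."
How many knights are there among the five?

1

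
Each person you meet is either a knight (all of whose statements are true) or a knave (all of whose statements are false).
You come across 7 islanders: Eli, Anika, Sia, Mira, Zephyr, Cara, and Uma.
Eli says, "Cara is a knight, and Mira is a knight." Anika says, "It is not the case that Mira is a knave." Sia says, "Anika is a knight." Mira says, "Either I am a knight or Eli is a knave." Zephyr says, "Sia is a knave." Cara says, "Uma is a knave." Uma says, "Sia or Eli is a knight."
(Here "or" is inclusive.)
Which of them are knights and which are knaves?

Eli is a knave, Anika is a knight, Sia is a knight, Mira is a knight, Zephyr is a knave, Cara is a knave, and Uma is a knight.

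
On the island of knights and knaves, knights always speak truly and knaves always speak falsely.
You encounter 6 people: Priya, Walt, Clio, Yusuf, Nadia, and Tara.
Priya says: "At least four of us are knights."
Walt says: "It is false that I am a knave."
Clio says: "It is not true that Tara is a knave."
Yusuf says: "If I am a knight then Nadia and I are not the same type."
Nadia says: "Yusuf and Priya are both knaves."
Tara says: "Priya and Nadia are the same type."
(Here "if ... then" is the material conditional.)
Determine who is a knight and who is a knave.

Priya (knave): "at least four of us are knights" — False. ✓
Walt is a knave, and the claim "it is false that I am a knave" is indeed False.
Clio is a knight, so "it is not true that Tara is a knave" must be true — and it is.
As a knight, Yusuf's statement "if I am a knight then Nadia and I are not the same type" should be true; it is.
Nadia is a knave; "Yusuf and Priya are both knaves" is False, as required.
Tara is a knight, and the claim "Priya and Nadia are the same type" is indeed true.

Priya is a knave, Walt is a knave, Clio is a knight, Yusuf is a knight, Nadia is a knave, and Tara is a knight.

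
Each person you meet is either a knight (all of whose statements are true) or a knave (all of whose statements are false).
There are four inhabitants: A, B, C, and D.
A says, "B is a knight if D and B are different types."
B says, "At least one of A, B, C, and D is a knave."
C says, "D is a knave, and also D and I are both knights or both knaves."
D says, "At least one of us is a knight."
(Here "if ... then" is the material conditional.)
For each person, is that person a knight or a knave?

A is a knight, B is a knight, C is a knave, and D is a knight.

Since A is a knight, "B is a knight if D and B are different types" needs to be True, which holds.
B (knight): "at least one of A, B, C, and D is a knave" — True. ✓
Since C is a knave, "D is a knave, and also D and I are both knights or both knaves" needs to be false, which holds.
D is a knight; "at least one of us is a knight" is True, as required.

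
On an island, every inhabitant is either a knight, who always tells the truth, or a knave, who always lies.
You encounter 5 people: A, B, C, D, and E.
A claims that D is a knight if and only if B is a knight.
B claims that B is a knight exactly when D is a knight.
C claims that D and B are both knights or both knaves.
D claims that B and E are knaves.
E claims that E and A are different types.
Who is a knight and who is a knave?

A is a knave, B is a knave, C is a knave, D is a knight, and E is a knave.

A (knave): "D is a knight if and only if B is a knight" — False. ✓
B is a knave, and the claim "B is a knight exactly when D is a knight" is indeed False.
C is a knave, so "D and B are both knights or both knaves" must be False — and it is.
D is a knight; "B and E are knaves" is True, as required.
E is a knave, and the claim "E and A are different types" is indeed False.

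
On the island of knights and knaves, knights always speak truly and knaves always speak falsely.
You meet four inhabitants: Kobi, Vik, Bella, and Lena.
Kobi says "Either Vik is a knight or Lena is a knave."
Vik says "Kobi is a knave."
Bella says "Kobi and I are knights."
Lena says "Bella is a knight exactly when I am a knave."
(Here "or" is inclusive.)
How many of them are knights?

The unique consistent assignment is Kobi=knight, Vik=knave, Bella=knave, Lena=knave.
That has 1 knight.

1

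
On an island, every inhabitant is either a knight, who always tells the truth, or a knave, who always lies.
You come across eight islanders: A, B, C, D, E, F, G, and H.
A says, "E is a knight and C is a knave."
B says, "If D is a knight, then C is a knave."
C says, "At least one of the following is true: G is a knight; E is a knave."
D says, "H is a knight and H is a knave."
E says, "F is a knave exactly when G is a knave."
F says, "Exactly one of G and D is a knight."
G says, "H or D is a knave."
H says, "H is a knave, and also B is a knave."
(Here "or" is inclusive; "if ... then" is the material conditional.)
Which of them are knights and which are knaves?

Knights: B, C, E, F, and G. Knaves: A, D, and H.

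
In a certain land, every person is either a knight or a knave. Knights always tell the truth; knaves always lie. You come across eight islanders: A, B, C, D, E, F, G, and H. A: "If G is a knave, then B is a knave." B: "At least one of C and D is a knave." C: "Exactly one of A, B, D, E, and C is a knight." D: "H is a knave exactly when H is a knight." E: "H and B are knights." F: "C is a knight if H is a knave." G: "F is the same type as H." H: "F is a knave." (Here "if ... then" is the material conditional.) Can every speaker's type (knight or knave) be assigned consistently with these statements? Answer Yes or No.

Checking all 256 assignments, each has at least one speaker whose statement's truth value contradicts their type.

No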